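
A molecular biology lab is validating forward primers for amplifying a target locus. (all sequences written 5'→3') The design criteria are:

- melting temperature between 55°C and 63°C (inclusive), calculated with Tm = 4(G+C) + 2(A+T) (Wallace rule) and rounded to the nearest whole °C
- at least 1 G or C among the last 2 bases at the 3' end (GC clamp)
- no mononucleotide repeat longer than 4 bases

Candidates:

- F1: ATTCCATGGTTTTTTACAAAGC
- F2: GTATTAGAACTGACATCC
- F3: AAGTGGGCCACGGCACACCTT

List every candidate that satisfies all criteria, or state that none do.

F1 (22 nt, A=6 T=9 G=3 C=4): Tm = 2·15 + 4·7 = 58°C ✓; 3' end GC has 2 G/C ✓; longest run = 6, exceeds 4 ✗ — fails.
F2 (18 nt, A=6 T=5 G=3 C=4): Tm = 2·11 + 4·7 = 50°C, outside 55–63°C ✗; 3' end CC has 2 G/C ✓; longest run = 2 ✓ — fails.
F3 (21 nt, A=5 T=3 G=6 C=7): Tm = 2·8 + 4·13 = 68°C, outside 55–63°C ✗; 3' end TT has 0 G/C, need ≥1 ✗; longest run = 3 ✓ — fails.

None of the candidates satisfy all criteria.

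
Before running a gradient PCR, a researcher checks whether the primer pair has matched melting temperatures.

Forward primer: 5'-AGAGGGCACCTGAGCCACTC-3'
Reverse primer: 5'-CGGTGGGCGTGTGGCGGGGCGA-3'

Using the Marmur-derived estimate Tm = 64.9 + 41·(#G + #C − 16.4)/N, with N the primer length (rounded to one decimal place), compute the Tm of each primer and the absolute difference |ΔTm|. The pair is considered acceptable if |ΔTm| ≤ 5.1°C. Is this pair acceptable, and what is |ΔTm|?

Forward: G+C = 13, N = 20 → Tm = 64.9 + 41·(13 − 16.4)/20 = 57.9°C.
Reverse: G+C = 18, N = 22 → Tm = 64.9 + 41·(18 − 16.4)/22 = 67.9°C.
|ΔTm| = |57.9 − 67.9| = 10.0°C, > 5.1°C.

|ΔTm| = 10.0°C; the pair is not acceptable.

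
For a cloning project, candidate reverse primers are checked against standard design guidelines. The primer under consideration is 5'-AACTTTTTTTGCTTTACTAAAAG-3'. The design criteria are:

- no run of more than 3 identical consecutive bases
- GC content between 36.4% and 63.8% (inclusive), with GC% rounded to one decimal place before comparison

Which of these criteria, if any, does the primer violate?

Fails: homopolymer run, GC content.

Base counts: A=7, T=11, G=2, C=3 (length 23).
homopolymer run: longest run = 7, exceeds 3 ✗
GC content: GC 5/23 = 21.7%, outside 36.4–63.8% ✗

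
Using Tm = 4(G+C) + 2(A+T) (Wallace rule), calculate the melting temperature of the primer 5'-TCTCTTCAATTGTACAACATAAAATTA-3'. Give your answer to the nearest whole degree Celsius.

66°C

Base counts: A=11, T=10, G=1, C=5 (length 27).
Tm = 2·(11+10) + 4·(1+5) = 2·21 + 4·6 = 42 + 24 = 66°C.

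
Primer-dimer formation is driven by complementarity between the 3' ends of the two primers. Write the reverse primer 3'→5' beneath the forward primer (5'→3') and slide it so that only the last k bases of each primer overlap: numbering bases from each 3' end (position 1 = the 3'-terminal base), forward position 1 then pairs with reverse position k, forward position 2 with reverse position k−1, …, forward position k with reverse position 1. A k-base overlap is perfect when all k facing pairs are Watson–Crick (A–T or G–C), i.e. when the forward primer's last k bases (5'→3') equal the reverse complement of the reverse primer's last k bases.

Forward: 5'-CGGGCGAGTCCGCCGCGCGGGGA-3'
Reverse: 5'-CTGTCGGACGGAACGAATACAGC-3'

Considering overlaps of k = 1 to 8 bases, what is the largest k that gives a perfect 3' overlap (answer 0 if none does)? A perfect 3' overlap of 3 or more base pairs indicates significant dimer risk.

Last 8 bases (5'→3') — forward …CGCGGGGA, reverse …AATACAGC.
Reverse complement of the reverse primer's last 8 bases: GCTGTATT; its first k bases are the reverse complement of the reverse primer's last k bases, so a perfect k-base overlap needs the forward primer's last k bases to equal them.
Comparing (forward last k vs required): k=1: A vs G ✗; k=2: GA vs GC ✗; k=3: GGA vs GCT ✗; k=4: GGGA vs GCTG ✗; k=5: GGGGA vs GCTGT ✗; k=6: CGGGGA vs GCTGTA ✗; k=7: GCGGGGA vs GCTGTAT ✗; k=8: CGCGGGGA vs GCTGTATT ✗.
No overlap length from 1 to 8 is perfect, so the longest perfect 3' overlap is 0.

Longest perfect overlap: 0 complementary base pairs; below the dimer-risk threshold (threshold 3).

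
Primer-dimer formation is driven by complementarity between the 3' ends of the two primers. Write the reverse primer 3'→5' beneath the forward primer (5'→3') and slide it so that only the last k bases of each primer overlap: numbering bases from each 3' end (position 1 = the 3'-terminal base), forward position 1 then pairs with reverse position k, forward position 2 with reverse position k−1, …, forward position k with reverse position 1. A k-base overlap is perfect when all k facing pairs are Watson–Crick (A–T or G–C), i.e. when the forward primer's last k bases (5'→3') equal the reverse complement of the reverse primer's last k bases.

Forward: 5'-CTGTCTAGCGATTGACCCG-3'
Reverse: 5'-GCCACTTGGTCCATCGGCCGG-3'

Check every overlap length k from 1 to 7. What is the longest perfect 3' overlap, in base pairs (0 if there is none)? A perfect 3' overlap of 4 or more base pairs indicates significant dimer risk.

Last 7 bases (5'→3') — forward …TGACCCG, reverse …CGGCCGG.
Reverse complement of the reverse primer's last 7 bases: CCGGCCG; its first k bases are the reverse complement of the reverse primer's last k bases, so a perfect k-base overlap needs the forward primer's last k bases to equal them.
Comparing (forward last k vs required): k=1: G vs C ✗; k=2: CG vs CC ✗; k=3: CCG vs CCG ✓; k=4: CCCG vs CCGG ✗; k=5: ACCCG vs CCGGC ✗; k=6: GACCCG vs CCGGCC ✗; k=7: TGACCCG vs CCGGCCG ✗.
Only k = 3 is perfect, so the longest perfect 3' overlap is 3.

Longest perfect overlap: 3 complementary base pairs; below the dimer-risk threshold (threshold 4).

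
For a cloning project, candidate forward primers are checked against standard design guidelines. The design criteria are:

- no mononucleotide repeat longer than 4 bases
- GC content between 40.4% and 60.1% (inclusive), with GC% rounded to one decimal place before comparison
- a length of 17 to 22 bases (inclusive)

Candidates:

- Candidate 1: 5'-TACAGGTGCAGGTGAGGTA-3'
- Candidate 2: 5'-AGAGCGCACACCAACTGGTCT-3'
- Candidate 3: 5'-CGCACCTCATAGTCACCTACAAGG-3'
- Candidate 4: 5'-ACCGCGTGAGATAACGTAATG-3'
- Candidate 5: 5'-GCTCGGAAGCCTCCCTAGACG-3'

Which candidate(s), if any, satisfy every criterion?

Candidate 1 (19 nt, A=5 T=4 G=8 C=2): longest run = 2 ✓; GC 10/19 = 52.6% ✓; length 19 ✓ — passes.
Candidate 2 (21 nt, A=6 T=3 G=5 C=7): longest run = 2 ✓; GC 12/21 = 57.1% ✓; length 21 ✓ — passes.
Candidate 3 (24 nt, A=7 T=4 G=4 C=9): longest run = 2 ✓; GC 13/24 = 54.2% ✓; length 24, outside 17–22 ✗ — fails.
Candidate 4 (21 nt, A=7 T=4 G=6 C=4): longest run = 2 ✓; GC 10/21 = 47.6% ✓; length 21 ✓ — passes.
Candidate 5 (21 nt, A=4 T=3 G=6 C=8): longest run = 3 ✓; GC 14/21 = 66.7%, outside 40.4–60.1% ✗; length 21 ✓ — fails.

Candidate 1, Candidate 2 and Candidate 4.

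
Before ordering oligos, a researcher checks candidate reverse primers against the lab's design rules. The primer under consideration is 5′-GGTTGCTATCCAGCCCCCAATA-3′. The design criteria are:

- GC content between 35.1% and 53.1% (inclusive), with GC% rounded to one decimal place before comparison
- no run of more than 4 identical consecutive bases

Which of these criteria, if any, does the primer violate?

Base counts: A=5, T=5, G=4, C=8 (length 22).
GC content: GC 12/22 = 54.5%, outside 35.1–53.1% ✗
homopolymer run: longest run = 5, exceeds 4 ✗

Fails: GC content, homopolymer run.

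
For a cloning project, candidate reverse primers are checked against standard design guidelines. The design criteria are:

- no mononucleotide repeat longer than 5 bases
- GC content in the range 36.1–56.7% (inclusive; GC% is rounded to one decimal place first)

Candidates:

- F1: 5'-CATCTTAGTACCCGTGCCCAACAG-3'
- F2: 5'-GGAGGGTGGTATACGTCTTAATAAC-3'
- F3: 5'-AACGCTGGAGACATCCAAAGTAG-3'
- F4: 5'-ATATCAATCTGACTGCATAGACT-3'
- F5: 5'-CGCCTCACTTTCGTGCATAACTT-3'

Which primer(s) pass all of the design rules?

F1, F2, F3 and F5.

F1 (24 nt, A=6 T=5 G=4 C=9): longest run = 3 ✓; GC 13/24 = 54.2% ✓ — passes.
F2 (25 nt, A=7 T=7 G=8 C=3): longest run = 3 ✓; GC 11/25 = 44.0% ✓ — passes.
F3 (23 nt, A=9 T=3 G=6 C=5): longest run = 3 ✓; GC 11/23 = 47.8% ✓ — passes.
F4 (23 nt, A=8 T=7 G=3 C=5): longest run = 2 ✓; GC 8/23 = 34.8%, outside 36.1–56.7% ✗ — fails.
F5 (23 nt, A=4 T=8 G=3 C=8): longest run = 3 ✓; GC 11/23 = 47.8% ✓ — passes.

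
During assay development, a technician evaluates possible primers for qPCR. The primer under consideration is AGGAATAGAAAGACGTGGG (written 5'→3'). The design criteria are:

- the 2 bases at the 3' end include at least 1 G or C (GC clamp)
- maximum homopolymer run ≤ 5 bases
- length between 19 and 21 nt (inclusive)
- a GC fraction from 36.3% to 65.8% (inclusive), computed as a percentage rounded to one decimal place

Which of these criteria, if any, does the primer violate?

Base counts: A=8, T=2, G=8, C=1 (length 19).
GC clamp: 3' end GG has 2 G/C ✓
homopolymer run: longest run = 3 ✓
length: length 19 ✓
GC content: GC 9/19 = 47.4% ✓

Meets all criteria.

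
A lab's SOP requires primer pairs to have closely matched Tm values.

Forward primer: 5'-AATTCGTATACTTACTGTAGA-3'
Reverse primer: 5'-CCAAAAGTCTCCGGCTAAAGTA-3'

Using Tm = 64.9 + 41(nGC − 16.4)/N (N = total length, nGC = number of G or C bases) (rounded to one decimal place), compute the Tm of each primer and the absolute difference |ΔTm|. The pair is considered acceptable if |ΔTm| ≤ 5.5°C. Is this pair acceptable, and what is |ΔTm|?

Forward: G+C = 6, N = 21 → Tm = 64.9 + 41·(6 − 16.4)/21 = 44.6°C.
Reverse: G+C = 10, N = 22 → Tm = 64.9 + 41·(10 − 16.4)/22 = 53.0°C.
|ΔTm| = |44.6 − 53.0| = 8.4°C, > 5.5°C.

|ΔTm| = 8.4°C; the pair is not acceptable.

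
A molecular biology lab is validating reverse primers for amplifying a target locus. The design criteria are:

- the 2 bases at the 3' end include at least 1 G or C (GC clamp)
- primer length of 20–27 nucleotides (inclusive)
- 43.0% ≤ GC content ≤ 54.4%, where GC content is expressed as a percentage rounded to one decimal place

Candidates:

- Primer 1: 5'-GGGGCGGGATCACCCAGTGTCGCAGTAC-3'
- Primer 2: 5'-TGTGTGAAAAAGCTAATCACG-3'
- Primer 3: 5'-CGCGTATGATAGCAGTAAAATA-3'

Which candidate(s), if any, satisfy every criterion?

Primer 1 (28 nt, A=5 T=4 G=11 C=8): 3' end AC has 1 G/C ✓; length 28, outside 20–27 ✗; GC 19/28 = 67.9%, outside 43.0–54.4% ✗ — fails.
Primer 2 (21 nt, A=8 T=5 G=5 C=3): 3' end CG has 2 G/C ✓; length 21 ✓; GC 8/21 = 38.1%, outside 43.0–54.4% ✗ — fails.
Primer 3 (22 nt, A=9 T=5 G=5 C=3): 3' end TA has 0 G/C, need ≥1 ✗; length 22 ✓; GC 8/22 = 36.4%, outside 43.0–54.4% ✗ — fails.

None of the candidates satisfy all criteria.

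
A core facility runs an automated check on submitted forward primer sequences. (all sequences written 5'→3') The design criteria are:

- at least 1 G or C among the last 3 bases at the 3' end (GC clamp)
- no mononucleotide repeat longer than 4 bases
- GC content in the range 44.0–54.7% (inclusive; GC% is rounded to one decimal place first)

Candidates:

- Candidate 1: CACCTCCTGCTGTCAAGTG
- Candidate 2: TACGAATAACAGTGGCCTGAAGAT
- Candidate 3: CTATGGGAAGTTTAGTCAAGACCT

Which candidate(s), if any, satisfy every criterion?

Candidate 1 (19 nt, A=3 T=5 G=4 C=7): 3' end GTG has 2 G/C ✓; longest run = 2 ✓; GC 11/19 = 57.9%, outside 44.0–54.7% ✗ — fails.
Candidate 2 (24 nt, A=9 T=5 G=6 C=4): 3' end GAT has 1 G/C ✓; longest run = 2 ✓; GC 10/24 = 41.7%, outside 44.0–54.7% ✗ — fails.
Candidate 3 (24 nt, A=7 T=7 G=6 C=4): 3' end CCT has 2 G/C ✓; longest run = 3 ✓; GC 10/24 = 41.7%, outside 44.0–54.7% ✗ — fails.

None of the candidates satisfy all criteria.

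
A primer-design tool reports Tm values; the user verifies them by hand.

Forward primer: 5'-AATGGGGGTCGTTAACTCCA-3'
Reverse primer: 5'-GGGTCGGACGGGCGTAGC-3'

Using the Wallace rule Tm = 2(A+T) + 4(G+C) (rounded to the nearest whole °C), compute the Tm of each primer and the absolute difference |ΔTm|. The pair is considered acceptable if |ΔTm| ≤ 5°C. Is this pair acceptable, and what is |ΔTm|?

|ΔTm| = 4°C; the pair is acceptable.

Forward: A=5 T=5 G=6 C=4 → Tm = 2·10 + 4·10 = 60°C.
Reverse: A=2 T=2 G=10 C=4 → Tm = 2·4 + 4·14 = 64°C.
|ΔTm| = |60 − 64| = 4°C, ≤ 5°C.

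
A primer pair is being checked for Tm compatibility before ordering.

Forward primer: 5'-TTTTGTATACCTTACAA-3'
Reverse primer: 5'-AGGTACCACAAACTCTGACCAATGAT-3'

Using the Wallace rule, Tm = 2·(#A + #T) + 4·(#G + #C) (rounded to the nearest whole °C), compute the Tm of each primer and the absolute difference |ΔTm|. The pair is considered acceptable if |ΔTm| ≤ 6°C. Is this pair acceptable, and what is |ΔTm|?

|ΔTm| = 32°C; the pair is not acceptable.

Forward: A=5 T=8 G=1 C=3 → Tm = 2·13 + 4·4 = 42°C.
Reverse: A=10 T=5 G=4 C=7 → Tm = 2·15 + 4·11 = 74°C.
|ΔTm| = |42 − 74| = 32°C, > 6°C.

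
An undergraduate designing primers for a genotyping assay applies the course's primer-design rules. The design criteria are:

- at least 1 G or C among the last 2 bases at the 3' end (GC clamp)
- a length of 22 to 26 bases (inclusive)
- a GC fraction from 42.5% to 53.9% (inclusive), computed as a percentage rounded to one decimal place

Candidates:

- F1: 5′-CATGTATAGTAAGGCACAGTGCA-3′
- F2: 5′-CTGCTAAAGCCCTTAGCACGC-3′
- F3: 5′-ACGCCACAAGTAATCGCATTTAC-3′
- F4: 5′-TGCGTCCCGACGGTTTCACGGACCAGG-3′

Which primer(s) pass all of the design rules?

F1 (23 nt, A=8 T=5 G=6 C=4): 3' end CA has 1 G/C ✓; length 23 ✓; GC 10/23 = 43.5% ✓ — passes.
F2 (21 nt, A=5 T=4 G=4 C=8): 3' end GC has 2 G/C ✓; length 21, outside 22–26 ✗; GC 12/21 = 57.1%, outside 42.5–53.9% ✗ — fails.
F3 (23 nt, A=8 T=5 G=3 C=7): 3' end AC has 1 G/C ✓; length 23 ✓; GC 10/23 = 43.5% ✓ — passes.
F4 (27 nt, A=4 T=5 G=9 C=9): 3' end GG has 2 G/C ✓; length 27, outside 22–26 ✗; GC 18/27 = 66.7%, outside 42.5–53.9% ✗ — fails.

F1 and F3.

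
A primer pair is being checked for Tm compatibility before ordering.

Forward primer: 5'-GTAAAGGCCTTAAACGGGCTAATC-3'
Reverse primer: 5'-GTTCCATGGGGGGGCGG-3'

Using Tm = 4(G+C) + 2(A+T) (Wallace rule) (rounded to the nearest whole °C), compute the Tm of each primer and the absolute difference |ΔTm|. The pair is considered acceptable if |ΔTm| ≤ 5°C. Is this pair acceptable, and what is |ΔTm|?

Forward: A=8 T=5 G=6 C=5 → Tm = 2·13 + 4·11 = 70°C.
Reverse: A=1 T=3 G=10 C=3 → Tm = 2·4 + 4·13 = 60°C.
|ΔTm| = |70 − 60| = 10°C, > 5°C.

|ΔTm| = 10°C; the pair is not acceptable.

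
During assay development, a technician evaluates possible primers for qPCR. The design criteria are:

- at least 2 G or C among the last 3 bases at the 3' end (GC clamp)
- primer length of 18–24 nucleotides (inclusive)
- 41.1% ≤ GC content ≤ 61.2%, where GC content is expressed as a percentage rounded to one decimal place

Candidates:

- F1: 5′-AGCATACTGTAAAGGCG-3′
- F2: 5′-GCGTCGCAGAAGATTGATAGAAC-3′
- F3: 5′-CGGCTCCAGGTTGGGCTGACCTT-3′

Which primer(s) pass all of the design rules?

F1 (17 nt, A=6 T=3 G=5 C=3): 3' end GCG has 3 G/C ✓; length 17, outside 18–24 ✗; GC 8/17 = 47.1% ✓ — fails.
F2 (23 nt, A=8 T=4 G=7 C=4): 3' end AAC has 1 G/C, need ≥2 ✗; length 23 ✓; GC 11/23 = 47.8% ✓ — fails.
F3 (23 nt, A=2 T=6 G=8 C=7): 3' end CTT has 1 G/C, need ≥2 ✗; length 23 ✓; GC 15/23 = 65.2%, outside 41.1–61.2% ✗ — fails.

None of the candidates satisfy all criteria.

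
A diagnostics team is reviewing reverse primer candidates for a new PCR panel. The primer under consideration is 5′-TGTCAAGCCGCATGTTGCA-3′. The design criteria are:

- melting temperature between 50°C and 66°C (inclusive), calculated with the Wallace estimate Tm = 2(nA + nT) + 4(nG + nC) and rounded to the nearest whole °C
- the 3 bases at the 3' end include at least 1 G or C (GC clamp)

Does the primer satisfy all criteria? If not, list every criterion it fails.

Base counts: A=4, T=5, G=5, C=5 (length 19).
Tm: Tm = 2·9 + 4·10 = 58°C ✓
GC clamp: 3' end GCA has 2 G/C ✓

Meets all criteria.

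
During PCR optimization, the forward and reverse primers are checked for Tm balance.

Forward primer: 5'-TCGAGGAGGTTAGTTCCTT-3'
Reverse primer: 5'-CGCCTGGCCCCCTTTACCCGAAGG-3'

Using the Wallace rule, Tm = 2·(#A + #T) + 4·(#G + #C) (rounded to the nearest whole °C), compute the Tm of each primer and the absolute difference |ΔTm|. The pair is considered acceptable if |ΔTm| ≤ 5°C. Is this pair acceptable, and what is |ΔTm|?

Forward: A=3 T=7 G=6 C=3 → Tm = 2·10 + 4·9 = 56°C.
Reverse: A=3 T=4 G=6 C=11 → Tm = 2·7 + 4·17 = 82°C.
|ΔTm| = |56 − 82| = 26°C, > 5°C.

|ΔTm| = 26°C; the pair is not acceptable.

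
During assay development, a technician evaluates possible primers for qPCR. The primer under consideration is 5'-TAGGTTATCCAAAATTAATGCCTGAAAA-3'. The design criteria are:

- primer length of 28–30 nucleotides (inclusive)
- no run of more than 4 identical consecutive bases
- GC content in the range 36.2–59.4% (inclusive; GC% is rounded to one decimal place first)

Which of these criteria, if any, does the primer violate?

Base counts: A=12, T=8, G=4, C=4 (length 28).
length: length 28 ✓
homopolymer run: longest run = 4 ✓
GC content: GC 8/28 = 28.6%, outside 36.2–59.4% ✗

Fails: GC content.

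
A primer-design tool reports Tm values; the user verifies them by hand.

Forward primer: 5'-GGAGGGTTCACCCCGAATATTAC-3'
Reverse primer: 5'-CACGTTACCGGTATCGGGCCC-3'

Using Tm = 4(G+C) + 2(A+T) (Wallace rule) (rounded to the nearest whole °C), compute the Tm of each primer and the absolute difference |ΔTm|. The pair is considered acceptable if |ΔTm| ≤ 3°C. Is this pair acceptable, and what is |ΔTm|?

Forward: A=6 T=5 G=6 C=6 → Tm = 2·11 + 4·12 = 70°C.
Reverse: A=3 T=4 G=6 C=8 → Tm = 2·7 + 4·14 = 70°C.
|ΔTm| = |70 − 70| = 0°C, ≤ 3°C.

|ΔTm| = 0°C; the pair is acceptable.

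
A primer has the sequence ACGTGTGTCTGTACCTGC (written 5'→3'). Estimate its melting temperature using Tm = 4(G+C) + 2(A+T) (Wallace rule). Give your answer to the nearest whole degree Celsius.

Base counts: A=2, T=6, G=5, C=5 (length 18).
Tm = 2·(2+6) + 4·(5+5) = 2·8 + 4·10 = 16 + 40 = 56°C.

56°C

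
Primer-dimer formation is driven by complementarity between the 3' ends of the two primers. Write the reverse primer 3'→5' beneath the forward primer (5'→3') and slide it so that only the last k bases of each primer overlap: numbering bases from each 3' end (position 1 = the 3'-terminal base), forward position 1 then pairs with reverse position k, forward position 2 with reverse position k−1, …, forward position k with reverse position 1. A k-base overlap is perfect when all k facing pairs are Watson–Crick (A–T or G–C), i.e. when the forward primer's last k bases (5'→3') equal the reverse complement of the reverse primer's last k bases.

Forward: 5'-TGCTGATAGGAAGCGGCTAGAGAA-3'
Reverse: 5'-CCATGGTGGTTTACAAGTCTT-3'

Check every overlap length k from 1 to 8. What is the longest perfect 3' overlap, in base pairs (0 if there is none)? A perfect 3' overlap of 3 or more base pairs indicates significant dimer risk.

Longest perfect overlap: 2 complementary base pairs; below the dimer-risk threshold (threshold 3).

Last 8 bases (5'→3') — forward …CTAGAGAA, reverse …CAAGTCTT.
Reverse complement of the reverse primer's last 8 bases: AAGACTTG; its first k bases are the reverse complement of the reverse primer's last k bases, so a perfect k-base overlap needs the forward primer's last k bases to equal them.
Comparing (forward last k vs required): k=1: A vs A ✓; k=2: AA vs AA ✓; k=3: GAA vs AAG ✗; k=4: AGAA vs AAGA ✗; k=5: GAGAA vs AAGAC ✗; k=6: AGAGAA vs AAGACT ✗; k=7: TAGAGAA vs AAGACTT ✗; k=8: CTAGAGAA vs AAGACTTG ✗.
Perfect overlaps at k = 1, 2; the largest is 2.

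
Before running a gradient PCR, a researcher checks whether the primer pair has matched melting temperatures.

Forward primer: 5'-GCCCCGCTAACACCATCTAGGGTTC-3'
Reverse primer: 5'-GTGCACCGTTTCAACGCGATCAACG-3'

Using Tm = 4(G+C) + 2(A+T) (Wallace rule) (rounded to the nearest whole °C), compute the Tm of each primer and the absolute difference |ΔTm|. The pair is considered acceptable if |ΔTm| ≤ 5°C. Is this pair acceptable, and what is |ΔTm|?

Forward: A=5 T=5 G=5 C=10 → Tm = 2·10 + 4·15 = 80°C.
Reverse: A=6 T=5 G=6 C=8 → Tm = 2·11 + 4·14 = 78°C.
|ΔTm| = |80 − 78| = 2°C, ≤ 5°C.

|ΔTm| = 2°C; the pair is acceptable.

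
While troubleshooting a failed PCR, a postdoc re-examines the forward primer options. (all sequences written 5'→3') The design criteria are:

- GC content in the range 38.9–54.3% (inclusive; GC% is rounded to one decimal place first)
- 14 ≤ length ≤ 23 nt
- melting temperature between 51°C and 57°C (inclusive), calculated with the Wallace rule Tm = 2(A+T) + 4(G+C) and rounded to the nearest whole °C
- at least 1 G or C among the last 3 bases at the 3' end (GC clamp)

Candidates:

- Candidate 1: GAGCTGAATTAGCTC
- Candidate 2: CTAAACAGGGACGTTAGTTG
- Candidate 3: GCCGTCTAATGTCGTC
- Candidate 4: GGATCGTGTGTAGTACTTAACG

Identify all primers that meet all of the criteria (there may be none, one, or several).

Candidate 1 (15 nt, A=4 T=4 G=4 C=3): GC 7/15 = 46.7% ✓; length 15 ✓; Tm = 2·8 + 4·7 = 44°C, outside 51–57°C ✗; 3' end CTC has 2 G/C ✓ — fails.
Candidate 2 (20 nt, A=6 T=5 G=6 C=3): GC 9/20 = 45.0% ✓; length 20 ✓; Tm = 2·11 + 4·9 = 58°C, outside 51–57°C ✗; 3' end TTG has 1 G/C ✓ — fails.
Candidate 3 (16 nt, A=2 T=5 G=4 C=5): GC 9/16 = 56.3%, outside 38.9–54.3% ✗; length 16 ✓; Tm = 2·7 + 4·9 = 50°C, outside 51–57°C ✗; 3' end GTC has 2 G/C ✓ — fails.
Candidate 4 (22 nt, A=5 T=7 G=7 C=3): GC 10/22 = 45.5% ✓; length 22 ✓; Tm = 2·12 + 4·10 = 64°C, outside 51–57°C ✗; 3' end ACG has 2 G/C ✓ — fails.

None of the candidates satisfy all criteria.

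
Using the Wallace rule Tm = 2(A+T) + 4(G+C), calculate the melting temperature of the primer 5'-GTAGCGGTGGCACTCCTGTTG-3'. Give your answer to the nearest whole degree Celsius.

68°C

Base counts: A=2, T=6, G=8, C=5 (length 21).
Tm = 2·(2+6) + 4·(8+5) = 2·8 + 4·13 = 16 + 52 = 68°C.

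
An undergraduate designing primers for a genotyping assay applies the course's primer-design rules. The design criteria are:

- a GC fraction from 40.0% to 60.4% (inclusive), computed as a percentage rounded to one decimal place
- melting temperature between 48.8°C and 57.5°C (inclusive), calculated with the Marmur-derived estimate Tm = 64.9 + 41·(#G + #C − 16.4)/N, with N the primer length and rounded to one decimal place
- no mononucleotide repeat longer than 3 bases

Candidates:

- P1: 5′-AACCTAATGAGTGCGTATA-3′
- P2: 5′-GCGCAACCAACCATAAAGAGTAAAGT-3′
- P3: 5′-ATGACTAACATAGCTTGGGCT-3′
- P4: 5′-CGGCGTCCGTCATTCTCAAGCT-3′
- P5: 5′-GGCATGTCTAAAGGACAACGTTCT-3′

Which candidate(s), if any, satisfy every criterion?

P2, P3 and P5.

P1 (19 nt, A=7 T=5 G=4 C=3): GC 7/19 = 36.8%, outside 40.0–60.4% ✗; Tm = 64.9 + 41·(7 − 16.4)/19 = 44.6°C, outside 48.8–57.5°C ✗; longest run = 2 ✓ — fails.
P2 (26 nt, A=12 T=3 G=5 C=6): GC 11/26 = 42.3% ✓; Tm = 64.9 + 41·(11 − 16.4)/26 = 56.4°C ✓; longest run = 3 ✓ — passes.
P3 (21 nt, A=6 T=6 G=5 C=4): GC 9/21 = 42.9% ✓; Tm = 64.9 + 41·(9 − 16.4)/21 = 50.5°C ✓; longest run = 3 ✓ — passes.
P4 (22 nt, A=3 T=6 G=5 C=8): GC 13/22 = 59.1% ✓; Tm = 64.9 + 41·(13 − 16.4)/22 = 58.6°C, outside 48.8–57.5°C ✗; longest run = 2 ✓ — fails.
P5 (24 nt, A=7 T=6 G=6 C=5): GC 11/24 = 45.8% ✓; Tm = 64.9 + 41·(11 − 16.4)/24 = 55.7°C ✓; longest run = 3 ✓ — passes.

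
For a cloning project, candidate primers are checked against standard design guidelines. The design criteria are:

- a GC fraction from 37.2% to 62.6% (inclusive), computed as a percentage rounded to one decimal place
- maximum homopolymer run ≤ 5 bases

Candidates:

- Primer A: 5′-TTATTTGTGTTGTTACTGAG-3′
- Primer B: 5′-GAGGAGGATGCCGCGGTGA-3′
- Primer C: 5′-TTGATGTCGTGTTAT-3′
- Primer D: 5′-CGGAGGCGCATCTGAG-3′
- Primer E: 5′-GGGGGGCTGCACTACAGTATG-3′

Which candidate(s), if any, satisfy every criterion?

Primer A (20 nt, A=3 T=11 G=5 C=1): GC 6/20 = 30.0%, outside 37.2–62.6% ✗; longest run = 3 ✓ — fails.
Primer B (19 nt, A=4 T=2 G=10 C=3): GC 13/19 = 68.4%, outside 37.2–62.6% ✗; longest run = 2 ✓ — fails.
Primer C (15 nt, A=2 T=8 G=4 C=1): GC 5/15 = 33.3%, outside 37.2–62.6% ✗; longest run = 2 ✓ — fails.
Primer D (16 nt, A=3 T=2 G=7 C=4): GC 11/16 = 68.8%, outside 37.2–62.6% ✗; longest run = 2 ✓ — fails.
Primer E (21 nt, A=4 T=4 G=9 C=4): GC 13/21 = 61.9% ✓; longest run = 6, exceeds 5 ✗ — fails.

None of the candidates satisfy all criteria.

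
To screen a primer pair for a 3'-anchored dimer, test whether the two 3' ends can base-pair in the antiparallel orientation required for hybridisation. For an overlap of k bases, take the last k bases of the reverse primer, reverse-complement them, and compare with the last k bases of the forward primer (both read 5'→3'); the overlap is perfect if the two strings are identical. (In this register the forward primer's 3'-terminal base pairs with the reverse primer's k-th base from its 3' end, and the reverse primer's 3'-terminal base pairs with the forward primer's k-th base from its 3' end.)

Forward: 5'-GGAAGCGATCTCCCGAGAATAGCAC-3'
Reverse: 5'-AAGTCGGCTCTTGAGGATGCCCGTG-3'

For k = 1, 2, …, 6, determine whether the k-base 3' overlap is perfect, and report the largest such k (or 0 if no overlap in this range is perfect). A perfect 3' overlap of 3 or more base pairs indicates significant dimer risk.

Longest perfect overlap: 3 complementary base pairs; significant dimer risk (threshold 3).

Last 6 bases (5'→3') — forward …TAGCAC, reverse …CCCGTG.
Reverse complement of the reverse primer's last 6 bases: CACGGG; its first k bases are the reverse complement of the reverse primer's last k bases, so a perfect k-base overlap needs the forward primer's last k bases to equal them.
Comparing (forward last k vs required): k=1: C vs C ✓; k=2: AC vs CA ✗; k=3: CAC vs CAC ✓; k=4: GCAC vs CACG ✗; k=5: AGCAC vs CACGG ✗; k=6: TAGCAC vs CACGGG ✗.
Perfect overlaps at k = 1, 3; the largest is 3.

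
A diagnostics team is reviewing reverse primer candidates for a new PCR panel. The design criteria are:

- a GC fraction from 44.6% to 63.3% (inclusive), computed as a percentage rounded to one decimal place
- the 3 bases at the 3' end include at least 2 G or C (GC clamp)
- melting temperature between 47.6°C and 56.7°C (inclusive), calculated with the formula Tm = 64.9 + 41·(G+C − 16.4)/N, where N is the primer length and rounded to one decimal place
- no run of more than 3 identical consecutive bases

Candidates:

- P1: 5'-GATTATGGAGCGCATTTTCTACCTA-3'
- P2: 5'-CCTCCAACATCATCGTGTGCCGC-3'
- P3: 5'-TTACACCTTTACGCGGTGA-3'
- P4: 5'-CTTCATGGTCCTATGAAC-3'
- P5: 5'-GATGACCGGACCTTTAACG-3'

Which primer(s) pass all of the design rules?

P5 only.

P1 (25 nt, A=6 T=9 G=5 C=5): GC 10/25 = 40.0%, outside 44.6–63.3% ✗; 3' end CTA has 1 G/C, need ≥2 ✗; Tm = 64.9 + 41·(10 − 16.4)/25 = 54.4°C ✓; longest run = 4, exceeds 3 ✗ — fails.
P2 (23 nt, A=4 T=5 G=4 C=10): GC 14/23 = 60.9% ✓; 3' end CGC has 3 G/C ✓; Tm = 64.9 + 41·(14 − 16.4)/23 = 60.6°C, outside 47.6–56.7°C ✗; longest run = 2 ✓ — fails.
P3 (19 nt, A=4 T=6 G=4 C=5): GC 9/19 = 47.4% ✓; 3' end TGA has 1 G/C, need ≥2 ✗; Tm = 64.9 + 41·(9 − 16.4)/19 = 48.9°C ✓; longest run = 3 ✓ — fails.
P4 (18 nt, A=4 T=6 G=3 C=5): GC 8/18 = 44.4%, outside 44.6–63.3% ✗; 3' end AAC has 1 G/C, need ≥2 ✗; Tm = 64.9 + 41·(8 − 16.4)/18 = 45.8°C, outside 47.6–56.7°C ✗; longest run = 2 ✓ — fails.
P5 (19 nt, A=5 T=4 G=5 C=5): GC 10/19 = 52.6% ✓; 3' end ACG has 2 G/C ✓; Tm = 64.9 + 41·(10 − 16.4)/19 = 51.1°C ✓; longest run = 3 ✓ — passes.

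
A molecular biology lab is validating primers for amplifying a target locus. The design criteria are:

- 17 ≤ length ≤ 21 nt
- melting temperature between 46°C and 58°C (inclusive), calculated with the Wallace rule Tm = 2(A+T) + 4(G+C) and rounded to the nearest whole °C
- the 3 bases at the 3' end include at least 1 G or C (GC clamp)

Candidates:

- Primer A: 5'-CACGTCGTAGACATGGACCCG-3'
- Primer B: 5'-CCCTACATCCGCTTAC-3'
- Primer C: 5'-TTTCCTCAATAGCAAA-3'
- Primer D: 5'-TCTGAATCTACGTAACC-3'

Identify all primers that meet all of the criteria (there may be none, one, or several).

Primer D only.

Primer A (21 nt, A=5 T=3 G=6 C=7): length 21 ✓; Tm = 2·8 + 4·13 = 68°C, outside 46–58°C ✗; 3' end CCG has 3 G/C ✓ — fails.
Primer B (16 nt, A=3 T=4 G=1 C=8): length 16, outside 17–21 ✗; Tm = 2·7 + 4·9 = 50°C ✓; 3' end TAC has 1 G/C ✓ — fails.
Primer C (16 nt, A=6 T=5 G=1 C=4): length 16, outside 17–21 ✗; Tm = 2·11 + 4·5 = 42°C, outside 46–58°C ✗; 3' end AAA has 0 G/C, need ≥1 ✗ — fails.
Primer D (17 nt, A=5 T=5 G=2 C=5): length 17 ✓; Tm = 2·10 + 4·7 = 48°C ✓; 3' end ACC has 2 G/C ✓ — passes.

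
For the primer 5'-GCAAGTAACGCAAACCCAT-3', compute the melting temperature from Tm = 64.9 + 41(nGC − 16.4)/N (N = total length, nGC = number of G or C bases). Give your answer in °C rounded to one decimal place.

Base counts: A=8, T=2, G=3, C=6; G+C = 9, N = 19.
Tm = 64.9 + 41·(9 − 16.4)/19 = 64.9 + -303.40/19 = 48.9°C.

48.9°C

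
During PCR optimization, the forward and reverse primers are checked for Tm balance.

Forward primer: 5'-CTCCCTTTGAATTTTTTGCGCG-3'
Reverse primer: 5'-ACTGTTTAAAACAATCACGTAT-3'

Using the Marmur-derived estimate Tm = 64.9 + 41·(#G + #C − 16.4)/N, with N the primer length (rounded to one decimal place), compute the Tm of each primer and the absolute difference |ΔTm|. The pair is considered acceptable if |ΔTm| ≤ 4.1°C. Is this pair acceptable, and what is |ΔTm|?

|ΔTm| = 7.5°C; the pair is not acceptable.

Forward: G+C = 10, N = 22 → Tm = 64.9 + 41·(10 − 16.4)/22 = 53.0°C.
Reverse: G+C = 6, N = 22 → Tm = 64.9 + 41·(6 − 16.4)/22 = 45.5°C.
|ΔTm| = |53.0 − 45.5| = 7.5°C, > 4.1°C.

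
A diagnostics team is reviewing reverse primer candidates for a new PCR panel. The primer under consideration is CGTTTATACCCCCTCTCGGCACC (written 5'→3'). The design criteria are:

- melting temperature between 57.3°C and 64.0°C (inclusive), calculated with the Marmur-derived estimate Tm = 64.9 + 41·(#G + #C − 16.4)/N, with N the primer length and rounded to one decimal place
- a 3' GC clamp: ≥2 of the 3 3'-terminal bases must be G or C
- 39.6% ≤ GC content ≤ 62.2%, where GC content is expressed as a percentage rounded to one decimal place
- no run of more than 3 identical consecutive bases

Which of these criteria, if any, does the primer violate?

Base counts: A=3, T=6, G=3, C=11 (length 23).
Tm: Tm = 64.9 + 41·(14 − 16.4)/23 = 60.6°C ✓
GC clamp: 3' end ACC has 2 G/C ✓
GC content: GC 14/23 = 60.9% ✓
homopolymer run: longest run = 5, exceeds 3 ✗

Fails: homopolymer run.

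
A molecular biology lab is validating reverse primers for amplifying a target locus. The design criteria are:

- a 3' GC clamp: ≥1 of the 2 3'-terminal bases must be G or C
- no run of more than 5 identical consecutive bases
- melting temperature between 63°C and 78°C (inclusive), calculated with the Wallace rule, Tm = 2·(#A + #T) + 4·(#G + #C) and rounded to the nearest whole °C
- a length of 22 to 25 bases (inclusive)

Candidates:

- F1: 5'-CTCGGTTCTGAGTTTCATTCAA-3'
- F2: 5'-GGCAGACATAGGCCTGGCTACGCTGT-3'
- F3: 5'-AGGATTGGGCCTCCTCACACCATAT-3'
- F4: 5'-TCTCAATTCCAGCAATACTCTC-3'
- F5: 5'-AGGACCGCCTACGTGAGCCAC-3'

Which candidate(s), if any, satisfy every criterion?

F1 (22 nt, A=4 T=9 G=4 C=5): 3' end AA has 0 G/C, need ≥1 ✗; longest run = 3 ✓; Tm = 2·13 + 4·9 = 62°C, outside 63–78°C ✗; length 22 ✓ — fails.
F2 (26 nt, A=5 T=5 G=9 C=7): 3' end GT has 1 G/C ✓; longest run = 2 ✓; Tm = 2·10 + 4·16 = 84°C, outside 63–78°C ✗; length 26, outside 22–25 ✗ — fails.
F3 (25 nt, A=6 T=6 G=5 C=8): 3' end AT has 0 G/C, need ≥1 ✗; longest run = 3 ✓; Tm = 2·12 + 4·13 = 76°C ✓; length 25 ✓ — fails.
F4 (22 nt, A=6 T=7 G=1 C=8): 3' end TC has 1 G/C ✓; longest run = 2 ✓; Tm = 2·13 + 4·9 = 62°C, outside 63–78°C ✗; length 22 ✓ — fails.
F5 (21 nt, A=5 T=2 G=6 C=8): 3' end AC has 1 G/C ✓; longest run = 2 ✓; Tm = 2·7 + 4·14 = 70°C ✓; length 21, outside 22–25 ✗ — fails.

None of the candidates satisfy all criteria.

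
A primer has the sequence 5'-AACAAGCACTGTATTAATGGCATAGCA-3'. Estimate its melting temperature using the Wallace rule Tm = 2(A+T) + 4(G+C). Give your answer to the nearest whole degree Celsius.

74°C

Base counts: A=11, T=6, G=5, C=5 (length 27).
Tm = 2·(11+6) + 4·(5+5) = 2·17 + 4·10 = 34 + 40 = 74°C.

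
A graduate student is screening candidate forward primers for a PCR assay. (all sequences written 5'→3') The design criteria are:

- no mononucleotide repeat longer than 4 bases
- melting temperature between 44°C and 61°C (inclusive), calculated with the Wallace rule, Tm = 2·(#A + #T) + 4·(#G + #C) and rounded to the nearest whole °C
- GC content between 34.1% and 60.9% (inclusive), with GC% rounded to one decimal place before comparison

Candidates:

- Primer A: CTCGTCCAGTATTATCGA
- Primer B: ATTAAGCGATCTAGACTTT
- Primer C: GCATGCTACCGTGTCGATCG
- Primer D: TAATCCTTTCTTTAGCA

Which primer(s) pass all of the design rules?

Primer A only.

Primer A (18 nt, A=4 T=6 G=3 C=5): longest run = 2 ✓; Tm = 2·10 + 4·8 = 52°C ✓; GC 8/18 = 44.4% ✓ — passes.
Primer B (19 nt, A=6 T=7 G=3 C=3): longest run = 3 ✓; Tm = 2·13 + 4·6 = 50°C ✓; GC 6/19 = 31.6%, outside 34.1–60.9% ✗ — fails.
Primer C (20 nt, A=3 T=5 G=6 C=6): longest run = 2 ✓; Tm = 2·8 + 4·12 = 64°C, outside 44–61°C ✗; GC 12/20 = 60.0% ✓ — fails.
Primer D (17 nt, A=4 T=8 G=1 C=4): longest run = 3 ✓; Tm = 2·12 + 4·5 = 44°C ✓; GC 5/17 = 29.4%, outside 34.1–60.9% ✗ — fails.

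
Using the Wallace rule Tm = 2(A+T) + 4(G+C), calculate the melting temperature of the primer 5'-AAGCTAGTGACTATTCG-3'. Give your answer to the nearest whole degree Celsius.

Base counts: A=5, T=5, G=4, C=3 (length 17).
Tm = 2·(5+5) + 4·(4+3) = 2·10 + 4·7 = 20 + 28 = 48°C.

48°C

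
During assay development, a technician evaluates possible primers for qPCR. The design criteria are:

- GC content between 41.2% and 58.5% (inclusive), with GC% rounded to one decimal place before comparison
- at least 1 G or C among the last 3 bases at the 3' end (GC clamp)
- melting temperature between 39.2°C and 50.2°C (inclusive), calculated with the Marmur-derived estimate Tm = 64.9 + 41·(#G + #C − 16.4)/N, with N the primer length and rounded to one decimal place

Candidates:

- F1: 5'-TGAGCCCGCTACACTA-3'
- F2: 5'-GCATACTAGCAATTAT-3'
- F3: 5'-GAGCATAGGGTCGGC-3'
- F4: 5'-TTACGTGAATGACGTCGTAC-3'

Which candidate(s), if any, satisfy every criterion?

F1 and F4.

F1 (16 nt, A=4 T=3 G=3 C=6): GC 9/16 = 56.3% ✓; 3' end CTA has 1 G/C ✓; Tm = 64.9 + 41·(9 − 16.4)/16 = 45.9°C ✓ — passes.
F2 (16 nt, A=6 T=5 G=2 C=3): GC 5/16 = 31.3%, outside 41.2–58.5% ✗; 3' end TAT has 0 G/C, need ≥1 ✗; Tm = 64.9 + 41·(5 − 16.4)/16 = 35.7°C, outside 39.2–50.2°C ✗ — fails.
F3 (15 nt, A=3 T=2 G=7 C=3): GC 10/15 = 66.7%, outside 41.2–58.5% ✗; 3' end GGC has 3 G/C ✓; Tm = 64.9 + 41·(10 − 16.4)/15 = 47.4°C ✓ — fails.
F4 (20 nt, A=5 T=6 G=5 C=4): GC 9/20 = 45.0% ✓; 3' end TAC has 1 G/C ✓; Tm = 64.9 + 41·(9 − 16.4)/20 = 49.7°C ✓ — passes.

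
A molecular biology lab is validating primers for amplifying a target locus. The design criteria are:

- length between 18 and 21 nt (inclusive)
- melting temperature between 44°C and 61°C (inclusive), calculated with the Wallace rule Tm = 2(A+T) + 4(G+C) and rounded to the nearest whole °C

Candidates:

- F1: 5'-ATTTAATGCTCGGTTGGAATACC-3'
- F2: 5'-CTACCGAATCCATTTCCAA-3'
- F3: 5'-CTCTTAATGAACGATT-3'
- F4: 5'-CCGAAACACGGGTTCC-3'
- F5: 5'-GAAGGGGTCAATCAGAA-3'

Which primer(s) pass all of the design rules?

F1 (23 nt, A=6 T=8 G=5 C=4): length 23, outside 18–21 ✗; Tm = 2·14 + 4·9 = 64°C, outside 44–61°C ✗ — fails.
F2 (19 nt, A=6 T=5 G=1 C=7): length 19 ✓; Tm = 2·11 + 4·8 = 54°C ✓ — passes.
F3 (16 nt, A=5 T=6 G=2 C=3): length 16, outside 18–21 ✗; Tm = 2·11 + 4·5 = 42°C, outside 44–61°C ✗ — fails.
F4 (16 nt, A=4 T=2 G=4 C=6): length 16, outside 18–21 ✗; Tm = 2·6 + 4·10 = 52°C ✓ — fails.
F5 (17 nt, A=7 T=2 G=6 C=2): length 17, outside 18–21 ✗; Tm = 2·9 + 4·8 = 50°C ✓ — fails.

F2 only.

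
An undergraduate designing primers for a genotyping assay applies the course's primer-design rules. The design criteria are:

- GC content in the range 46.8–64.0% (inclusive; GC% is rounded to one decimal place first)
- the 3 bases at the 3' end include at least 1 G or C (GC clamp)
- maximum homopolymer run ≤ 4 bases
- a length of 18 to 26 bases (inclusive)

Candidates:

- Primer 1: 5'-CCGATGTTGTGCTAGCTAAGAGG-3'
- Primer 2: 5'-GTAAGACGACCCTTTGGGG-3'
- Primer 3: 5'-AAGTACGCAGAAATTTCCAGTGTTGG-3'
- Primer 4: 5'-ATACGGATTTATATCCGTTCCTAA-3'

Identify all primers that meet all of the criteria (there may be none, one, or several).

Primer 1 (23 nt, A=5 T=6 G=8 C=4): GC 12/23 = 52.2% ✓; 3' end AGG has 2 G/C ✓; longest run = 2 ✓; length 23 ✓ — passes.
Primer 2 (19 nt, A=4 T=4 G=7 C=4): GC 11/19 = 57.9% ✓; 3' end GGG has 3 G/C ✓; longest run = 4 ✓; length 19 ✓ — passes.
Primer 3 (26 nt, A=8 T=7 G=7 C=4): GC 11/26 = 42.3%, outside 46.8–64.0% ✗; 3' end TGG has 2 G/C ✓; longest run = 3 ✓; length 26 ✓ — fails.
Primer 4 (24 nt, A=7 T=9 G=3 C=5): GC 8/24 = 33.3%, outside 46.8–64.0% ✗; 3' end TAA has 0 G/C, need ≥1 ✗; longest run = 3 ✓; length 24 ✓ — fails.

Primer 1 and Primer 2.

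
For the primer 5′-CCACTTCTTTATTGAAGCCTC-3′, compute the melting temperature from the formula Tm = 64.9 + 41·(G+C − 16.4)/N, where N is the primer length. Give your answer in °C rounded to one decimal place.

Base counts: A=4, T=8, G=2, C=7; G+C = 9, N = 21.
Tm = 64.9 + 41·(9 − 16.4)/21 = 64.9 + -303.40/21 = 50.5°C.

50.5°C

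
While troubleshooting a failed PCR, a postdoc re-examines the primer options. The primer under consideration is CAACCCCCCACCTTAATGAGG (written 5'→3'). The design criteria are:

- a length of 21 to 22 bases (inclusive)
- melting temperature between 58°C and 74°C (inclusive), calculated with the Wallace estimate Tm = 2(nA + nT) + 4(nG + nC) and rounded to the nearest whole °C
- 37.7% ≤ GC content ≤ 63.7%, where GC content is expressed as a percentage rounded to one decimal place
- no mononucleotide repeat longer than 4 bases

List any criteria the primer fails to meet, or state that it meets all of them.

Base counts: A=6, T=3, G=3, C=9 (length 21).
length: length 21 ✓
Tm: Tm = 2·9 + 4·12 = 66°C ✓
GC content: GC 12/21 = 57.1% ✓
homopolymer run: longest run = 6, exceeds 4 ✗

Fails: homopolymer run.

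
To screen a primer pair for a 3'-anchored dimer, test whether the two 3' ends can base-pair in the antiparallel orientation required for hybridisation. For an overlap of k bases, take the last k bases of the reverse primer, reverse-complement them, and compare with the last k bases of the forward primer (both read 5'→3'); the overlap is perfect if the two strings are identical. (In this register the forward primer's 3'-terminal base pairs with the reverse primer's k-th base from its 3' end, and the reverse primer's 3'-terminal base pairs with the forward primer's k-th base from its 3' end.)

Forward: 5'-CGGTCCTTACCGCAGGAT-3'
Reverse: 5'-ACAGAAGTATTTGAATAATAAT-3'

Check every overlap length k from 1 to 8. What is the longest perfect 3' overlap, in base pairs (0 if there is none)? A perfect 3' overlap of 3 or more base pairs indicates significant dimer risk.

Last 8 bases (5'→3') — forward …CGCAGGAT, reverse …ATAATAAT.
Reverse complement of the reverse primer's last 8 bases: ATTATTAT; its first k bases are the reverse complement of the reverse primer's last k bases, so a perfect k-base overlap needs the forward primer's last k bases to equal them.
Comparing (forward last k vs required): k=1: T vs A ✗; k=2: AT vs AT ✓; k=3: GAT vs ATT ✗; k=4: GGAT vs ATTA ✗; k=5: AGGAT vs ATTAT ✗; k=6: CAGGAT vs ATTATT ✗; k=7: GCAGGAT vs ATTATTA ✗; k=8: CGCAGGAT vs ATTATTAT ✗.
Only k = 2 is perfect, so the longest perfect 3' overlap is 2.

Longest perfect overlap: 2 complementary base pairs; below the dimer-risk threshold (threshold 3).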